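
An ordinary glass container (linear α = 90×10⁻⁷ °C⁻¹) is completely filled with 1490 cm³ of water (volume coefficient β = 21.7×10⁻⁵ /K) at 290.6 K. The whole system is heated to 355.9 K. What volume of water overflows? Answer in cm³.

18.5 cm³

The container also expands: β_container ≈ 3α = 2.7×10⁻⁵ /K
Net overflow = V₀(β_liq − 3α_cont)ΔT
β − 3α = 2.17×10⁻⁴ − 2.7×10⁻⁵ = 1.90×10⁻⁴ /K; ΔT = 65.3 K
ΔV = 1490 × 1.90×10⁻⁴ × 65.3 = 18.5 cm³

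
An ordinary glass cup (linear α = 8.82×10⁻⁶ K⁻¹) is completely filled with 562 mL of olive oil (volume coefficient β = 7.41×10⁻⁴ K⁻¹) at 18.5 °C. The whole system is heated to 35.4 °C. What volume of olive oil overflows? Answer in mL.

6.79 mL

The cup also expands: β_container ≈ 3α = 2.646×10⁻⁵ /K
Net overflow = V₀(β_liq − 3α_cont)ΔT
β − 3α = 7.41×10⁻⁴ − 2.646×10⁻⁵ = 7.1454×10⁻⁴ /K; ΔT = 16.9 K
ΔV = 562 × 7.1454×10⁻⁴ × 16.9 = 6.79 mL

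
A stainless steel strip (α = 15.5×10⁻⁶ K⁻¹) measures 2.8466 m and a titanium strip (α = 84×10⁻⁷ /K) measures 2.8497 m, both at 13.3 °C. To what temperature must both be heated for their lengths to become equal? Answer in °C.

T = 166.9 °C

L₁(1 + α₁ΔT) = L₂(1 + α₂ΔT) ⇒ ΔT = (L₂ − L₁)/(α₁L₁ − α₂L₂)
L₂ − L₁ = 2.8497 − 2.8466 = 3.10×10⁻³ m
α₁L₁ − α₂L₂ = 15.5×10⁻⁶×2.8466 − 84×10⁻⁷×2.8497 = 2.018482×10⁻⁵ m/K
ΔT = 3.10×10⁻³ / 2.018482×10⁻⁵ = 153.581 K
T = 13.3 + 153.581 = 166.881 °C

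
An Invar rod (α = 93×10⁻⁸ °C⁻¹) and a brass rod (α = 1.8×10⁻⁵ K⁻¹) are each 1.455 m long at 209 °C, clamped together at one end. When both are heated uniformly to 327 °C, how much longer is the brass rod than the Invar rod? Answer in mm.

2.93 mm

ΔT = 118 K
Invar: ΔL = 93×10⁻⁸ × 1.455 m × 118 = 1.5967×10⁻⁴ m = 0.15967 mm
brass: ΔL = 1.8×10⁻⁵ × 1.455 m × 118 = 3.0904×10⁻³ m = 3.0904 mm
difference = 3.0904 − 0.15967 = 2.93073 mm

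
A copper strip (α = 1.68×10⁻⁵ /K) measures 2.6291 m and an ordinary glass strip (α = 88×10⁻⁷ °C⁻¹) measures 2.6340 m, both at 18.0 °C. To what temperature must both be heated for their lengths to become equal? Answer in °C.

T = 251.4 °C

L₁(1 + α₁ΔT) = L₂(1 + α₂ΔT) ⇒ ΔT = (L₂ − L₁)/(α₁L₁ − α₂L₂)
L₂ − L₁ = 2.6340 − 2.6291 = 4.90×10⁻³ m
α₁L₁ − α₂L₂ = 1.68×10⁻⁵×2.6291 − 88×10⁻⁷×2.6340 = 2.098968×10⁻⁵ m/K
ΔT = 4.90×10⁻³ / 2.098968×10⁻⁵ = 233.448 K
T = 18.0 + 233.448 = 251.448 °C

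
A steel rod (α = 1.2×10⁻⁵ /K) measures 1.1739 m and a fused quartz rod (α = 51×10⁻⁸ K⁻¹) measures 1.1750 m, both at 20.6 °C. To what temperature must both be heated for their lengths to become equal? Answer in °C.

T = 102.2 °C

Equal length when α₁L₁ΔT − α₂L₂ΔT = L₂ − L₁ = 1.10×10⁻³ m
α₁L₁ = 1.40868×10⁻⁵, α₂L₂ = 5.9925×10⁻⁷ → Δ(αL) = 1.348755×10⁻⁵ m/K
ΔT = 1.10×10⁻³ / 1.348755×10⁻⁵ = 81.557 K, so T = 20.6 + 81.557 = 102.157 °C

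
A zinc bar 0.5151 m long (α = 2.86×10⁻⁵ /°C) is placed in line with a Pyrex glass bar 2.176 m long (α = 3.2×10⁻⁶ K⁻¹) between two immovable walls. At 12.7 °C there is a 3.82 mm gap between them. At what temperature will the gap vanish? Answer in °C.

α₁L₁ = 1.473186×10⁻⁵ m/K, α₂L₂ = 6.9632×10⁻⁶ m/K → total 2.169506×10⁻⁵ m/K
ΔT = g/(α₁L₁+α₂L₂) = 3.82×10⁻³ / 2.169506×10⁻⁵ = 176.08 K
T = 12.7 + 176.08 = 188.78 °C

T = 189 °C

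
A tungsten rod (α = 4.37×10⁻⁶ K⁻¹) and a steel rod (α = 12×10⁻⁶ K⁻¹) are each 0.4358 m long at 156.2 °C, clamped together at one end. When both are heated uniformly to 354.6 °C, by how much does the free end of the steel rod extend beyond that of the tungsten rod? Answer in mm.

ΔT = 198.4 K
tungsten: ΔL = 4.37×10⁻⁶ × 0.4358 m × 198.4 = 3.7784×10⁻⁴ m = 0.37784 mm
steel: ΔL = 12×10⁻⁶ × 0.4358 m × 198.4 = 1.0376×10⁻³ m = 1.0376 mm
difference = 1.0376 − 0.37784 = 0.65976 mm

0.660 mm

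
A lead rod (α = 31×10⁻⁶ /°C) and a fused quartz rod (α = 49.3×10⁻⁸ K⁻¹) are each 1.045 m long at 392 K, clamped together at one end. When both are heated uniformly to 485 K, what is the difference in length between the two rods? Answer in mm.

2.96 mm

ΔT = 93 K
lead: ΔL = 31×10⁻⁶ × 1.045 m × 93 = 3.0127×10⁻³ m = 3.0127 mm
fused quartz: ΔL = 49.3×10⁻⁸ × 1.045 m × 93 = 4.7912×10⁻⁵ m = 0.047912 mm
difference = 3.0127 − 0.047912 = 2.964788 mm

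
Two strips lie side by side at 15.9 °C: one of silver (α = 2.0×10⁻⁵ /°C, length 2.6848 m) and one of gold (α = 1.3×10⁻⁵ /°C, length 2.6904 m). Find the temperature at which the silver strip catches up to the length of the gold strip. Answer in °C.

Equal length when α₁L₁ΔT − α₂L₂ΔT = L₂ − L₁ = 5.60×10⁻³ m
α₁L₁ = 5.3696×10⁻⁵, α₂L₂ = 3.49752×10⁻⁵ → Δ(αL) = 1.87208×10⁻⁵ m/K
ΔT = 5.60×10⁻³ / 1.87208×10⁻⁵ = 299.133 K, so T = 15.9 + 299.133 = 315.033 °C

T = 315.0 °C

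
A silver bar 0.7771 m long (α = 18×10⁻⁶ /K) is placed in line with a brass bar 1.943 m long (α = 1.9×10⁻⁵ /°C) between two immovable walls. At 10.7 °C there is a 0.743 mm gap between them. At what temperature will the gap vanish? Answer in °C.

T = 25.3 °C

Gap closes when ΔL₁ + ΔL₂ = 0.743 mm = 7.43×10⁻⁴ m
(α₁L₁ + α₂L₂)ΔT = g
α₁L₁ + α₂L₂ = 18×10⁻⁶×0.7771 + 1.9×10⁻⁵×1.943 = 5.09048×10⁻⁵ m/K
ΔT = 7.43×10⁻⁴ / 5.09048×10⁻⁵ = 14.596 K
T = 10.7 + 14.596 = 25.296 °C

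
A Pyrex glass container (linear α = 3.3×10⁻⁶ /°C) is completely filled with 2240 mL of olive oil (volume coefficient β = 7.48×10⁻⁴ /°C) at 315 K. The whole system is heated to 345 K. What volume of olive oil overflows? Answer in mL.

The container also expands: β_container ≈ 3α = 9.9×10⁻⁶ /K
Net overflow = V₀(β_liq − 3α_cont)ΔT
β − 3α = 7.48×10⁻⁴ − 9.9×10⁻⁶ = 7.381×10⁻⁴ /K; ΔT = 30 K
ΔV = 2240 × 7.381×10⁻⁴ × 30 = 49.6 mL

49.6 mL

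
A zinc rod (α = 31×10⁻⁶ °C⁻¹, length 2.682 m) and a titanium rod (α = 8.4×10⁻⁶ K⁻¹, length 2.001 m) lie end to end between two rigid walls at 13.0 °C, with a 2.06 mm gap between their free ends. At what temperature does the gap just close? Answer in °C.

T = 33.6 °C

α₁L₁ = 8.3142×10⁻⁵ m/K, α₂L₂ = 1.68084×10⁻⁵ m/K → total 9.99504×10⁻⁵ m/K
ΔT = g/(α₁L₁+α₂L₂) = 2.06×10⁻³ / 9.99504×10⁻⁵ = 20.610 K
T = 13.0 + 20.610 = 33.610 °C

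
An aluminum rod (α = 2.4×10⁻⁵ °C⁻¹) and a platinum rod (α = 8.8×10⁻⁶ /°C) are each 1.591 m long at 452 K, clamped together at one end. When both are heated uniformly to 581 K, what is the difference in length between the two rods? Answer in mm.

ΔT = 129 K
aluminum: ΔL = 2.4×10⁻⁵ × 1.591 m × 129 = 4.9257×10⁻³ m = 4.9257 mm
platinum: ΔL = 8.8×10⁻⁶ × 1.591 m × 129 = 1.8061×10⁻³ m = 1.8061 mm
difference = 4.9257 − 1.8061 = 3.1196 mm

3.12 mm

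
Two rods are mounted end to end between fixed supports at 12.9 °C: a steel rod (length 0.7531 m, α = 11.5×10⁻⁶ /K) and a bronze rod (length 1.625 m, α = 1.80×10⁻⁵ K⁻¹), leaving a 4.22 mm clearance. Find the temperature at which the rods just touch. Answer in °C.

T = 124 °C

α₁L₁ = 8.66065×10⁻⁶ m/K, α₂L₂ = 2.925×10⁻⁵ m/K → total 3.791065×10⁻⁵ m/K
ΔT = g/(α₁L₁+α₂L₂) = 4.22×10⁻³ / 3.791065×10⁻⁵ = 111.31 K
T = 12.9 + 111.31 = 124.21 °C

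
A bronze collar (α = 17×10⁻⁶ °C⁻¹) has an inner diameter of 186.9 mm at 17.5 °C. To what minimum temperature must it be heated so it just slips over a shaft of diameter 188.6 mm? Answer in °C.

T = 553 °C

Required Δd = 188.6 − 186.9 = 1.7 mm
Δd = αd₀ΔT ⇒ ΔT = Δd/(αd₀) = 1.7 / (17×10⁻⁶ × 186.9) = 535.05 K
T_min = 17.5 + 535.05 = 552.55 °C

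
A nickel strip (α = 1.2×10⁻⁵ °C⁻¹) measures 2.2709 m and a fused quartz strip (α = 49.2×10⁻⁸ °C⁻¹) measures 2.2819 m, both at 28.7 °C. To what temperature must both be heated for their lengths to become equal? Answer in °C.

L₁(1 + α₁ΔT) = L₂(1 + α₂ΔT) ⇒ ΔT = (L₂ − L₁)/(α₁L₁ − α₂L₂)
L₂ − L₁ = 2.2819 − 2.2709 = 1.10×10⁻² m
α₁L₁ − α₂L₂ = 1.2×10⁻⁵×2.2709 − 49.2×10⁻⁸×2.2819 = 2.61281052×10⁻⁵ m/K
ΔT = 1.10×10⁻² / 2.61281052×10⁻⁵ = 421.003 K
T = 28.7 + 421.003 = 449.703 °C

T = 449.7 °C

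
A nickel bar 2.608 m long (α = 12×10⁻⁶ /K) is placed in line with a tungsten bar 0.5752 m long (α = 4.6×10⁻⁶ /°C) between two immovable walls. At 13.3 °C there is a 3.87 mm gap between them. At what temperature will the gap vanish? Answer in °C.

T = 127 °C

α₁L₁ = 3.1296×10⁻⁵ m/K, α₂L₂ = 2.64592×10⁻⁶ m/K → total 3.394192×10⁻⁵ m/K
ΔT = g/(α₁L₁+α₂L₂) = 3.87×10⁻³ / 3.394192×10⁻⁵ = 114.02 K
T = 13.3 + 114.02 = 127.32 °C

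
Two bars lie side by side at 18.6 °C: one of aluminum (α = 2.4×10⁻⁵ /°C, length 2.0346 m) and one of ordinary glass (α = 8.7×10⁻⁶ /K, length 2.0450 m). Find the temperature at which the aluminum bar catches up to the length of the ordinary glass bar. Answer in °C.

L₁(1 + α₁ΔT) = L₂(1 + α₂ΔT) ⇒ ΔT = (L₂ − L₁)/(α₁L₁ − α₂L₂)
L₂ − L₁ = 2.0450 − 2.0346 = 1.04×10⁻² m
α₁L₁ − α₂L₂ = 2.4×10⁻⁵×2.0346 − 8.7×10⁻⁶×2.0450 = 3.10389×10⁻⁵ m/K
ΔT = 1.04×10⁻² / 3.10389×10⁻⁵ = 335.063 K
T = 18.6 + 335.063 = 353.663 °C

T = 353.7 °C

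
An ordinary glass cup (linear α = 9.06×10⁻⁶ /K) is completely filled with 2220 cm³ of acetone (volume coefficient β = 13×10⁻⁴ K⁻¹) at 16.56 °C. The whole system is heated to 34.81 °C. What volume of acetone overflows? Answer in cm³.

The cup also expands: β_container ≈ 3α = 2.718×10⁻⁵ /K
Net overflow = V₀(β_liq − 3α_cont)ΔT
β − 3α = 1.30×10⁻³ − 2.718×10⁻⁵ = 1.27282×10⁻³ /K; ΔT = 18.25 K
ΔV = 2220 × 1.27282×10⁻³ × 18.25 = 51.6 cm³

51.6 cm³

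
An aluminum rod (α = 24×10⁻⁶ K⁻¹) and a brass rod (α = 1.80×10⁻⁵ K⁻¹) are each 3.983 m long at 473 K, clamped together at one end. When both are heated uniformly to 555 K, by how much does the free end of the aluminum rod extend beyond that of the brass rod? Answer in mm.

1.96 mm

ΔT = 82 K
aluminum: ΔL = 24×10⁻⁶ × 3.983 m × 82 = 7.8385×10⁻³ m = 7.8385 mm
brass: ΔL = 1.80×10⁻⁵ × 3.983 m × 82 = 5.8789×10⁻³ m = 5.8789 mm
difference = 7.8385 − 5.8789 = 1.9596 mm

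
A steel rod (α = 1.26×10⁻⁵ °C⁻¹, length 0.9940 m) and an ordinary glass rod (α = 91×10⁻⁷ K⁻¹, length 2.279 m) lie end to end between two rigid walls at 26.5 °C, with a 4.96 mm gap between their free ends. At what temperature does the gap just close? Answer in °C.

T = 176 °C

Gap closes when ΔL₁ + ΔL₂ = 4.96 mm = 4.96×10⁻³ m
(α₁L₁ + α₂L₂)ΔT = g
α₁L₁ + α₂L₂ = 1.26×10⁻⁵×0.9940 + 91×10⁻⁷×2.279 = 3.32633×10⁻⁵ m/K
ΔT = 4.96×10⁻³ / 3.32633×10⁻⁵ = 149.11 K
T = 26.5 + 149.11 = 175.61 °C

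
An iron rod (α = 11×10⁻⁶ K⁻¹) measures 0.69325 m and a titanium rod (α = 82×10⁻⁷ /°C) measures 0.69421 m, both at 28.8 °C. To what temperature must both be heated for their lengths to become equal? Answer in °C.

T = 525.4 °C

Equal length when α₁L₁ΔT − α₂L₂ΔT = L₂ − L₁ = 9.60×10⁻⁴ m
α₁L₁ = 7.62575×10⁻⁶, α₂L₂ = 5.692522×10⁻⁶ → Δ(αL) = 1.933228×10⁻⁶ m/K
ΔT = 9.60×10⁻⁴ / 1.933228×10⁻⁶ = 496.579 K, so T = 28.8 + 496.579 = 525.379 °C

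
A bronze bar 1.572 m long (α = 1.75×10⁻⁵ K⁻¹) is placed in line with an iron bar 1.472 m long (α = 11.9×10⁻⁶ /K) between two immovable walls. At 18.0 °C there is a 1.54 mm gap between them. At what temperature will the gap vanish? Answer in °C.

α₁L₁ = 2.751×10⁻⁵ m/K, α₂L₂ = 1.75168×10⁻⁵ m/K → total 4.50268×10⁻⁵ m/K
ΔT = g/(α₁L₁+α₂L₂) = 1.54×10⁻³ / 4.50268×10⁻⁵ = 34.202 K
T = 18.0 + 34.202 = 52.202 °C

T = 52.2 °C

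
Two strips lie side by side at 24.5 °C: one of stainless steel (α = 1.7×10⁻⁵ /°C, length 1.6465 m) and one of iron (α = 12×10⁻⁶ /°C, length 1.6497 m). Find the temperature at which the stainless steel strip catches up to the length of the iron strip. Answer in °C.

Equal length when α₁L₁ΔT − α₂L₂ΔT = L₂ − L₁ = 3.20×10⁻³ m
α₁L₁ = 2.79905×10⁻⁵, α₂L₂ = 1.97964×10⁻⁵ → Δ(αL) = 8.1941×10⁻⁶ m/K
ΔT = 3.20×10⁻³ / 8.1941×10⁻⁶ = 390.525 K, so T = 24.5 + 390.525 = 415.025 °C

T = 415.0 °C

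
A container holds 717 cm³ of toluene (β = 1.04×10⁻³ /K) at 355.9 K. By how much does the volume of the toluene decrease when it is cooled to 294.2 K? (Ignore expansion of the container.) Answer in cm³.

ΔV = 46.0 cm³

|ΔT| = |294.2 − 355.9| = 61.7 K
ΔV = βV₀ΔT = (1.04×10⁻³)(717)(61.7) = 46.0 cm³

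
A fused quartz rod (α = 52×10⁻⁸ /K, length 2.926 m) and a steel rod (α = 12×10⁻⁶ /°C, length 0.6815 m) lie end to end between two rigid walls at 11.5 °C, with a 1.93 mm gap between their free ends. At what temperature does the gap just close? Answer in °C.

T = 210 °C

α₁L₁ = 1.52152×10⁻⁶ m/K, α₂L₂ = 8.178×10⁻⁶ m/K → total 9.69952×10⁻⁶ m/K
ΔT = g/(α₁L₁+α₂L₂) = 1.93×10⁻³ / 9.69952×10⁻⁶ = 198.98 K
T = 11.5 + 198.98 = 210.48 °C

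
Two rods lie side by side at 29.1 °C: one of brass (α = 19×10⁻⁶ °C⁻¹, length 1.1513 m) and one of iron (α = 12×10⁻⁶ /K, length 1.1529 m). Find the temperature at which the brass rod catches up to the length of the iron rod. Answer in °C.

T = 228.1 °C

L₁(1 + α₁ΔT) = L₂(1 + α₂ΔT) ⇒ ΔT = (L₂ − L₁)/(α₁L₁ − α₂L₂)
L₂ − L₁ = 1.1529 − 1.1513 = 1.60×10⁻³ m
α₁L₁ − α₂L₂ = 19×10⁻⁶×1.1513 − 12×10⁻⁶×1.1529 = 8.0399×10⁻⁶ m/K
ΔT = 1.60×10⁻³ / 8.0399×10⁻⁶ = 199.007 K
T = 29.1 + 199.007 = 228.107 °C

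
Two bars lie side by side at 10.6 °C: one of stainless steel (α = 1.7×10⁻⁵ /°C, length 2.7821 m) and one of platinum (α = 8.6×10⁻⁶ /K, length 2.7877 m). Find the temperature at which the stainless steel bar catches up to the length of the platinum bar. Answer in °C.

T = 250.7 °C

L₁(1 + α₁ΔT) = L₂(1 + α₂ΔT) ⇒ ΔT = (L₂ − L₁)/(α₁L₁ − α₂L₂)
L₂ − L₁ = 2.7877 − 2.7821 = 5.60×10⁻³ m
α₁L₁ − α₂L₂ = 1.7×10⁻⁵×2.7821 − 8.6×10⁻⁶×2.7877 = 2.332148×10⁻⁵ m/K
ΔT = 5.60×10⁻³ / 2.332148×10⁻⁵ = 240.122 K
T = 10.6 + 240.122 = 250.722 °C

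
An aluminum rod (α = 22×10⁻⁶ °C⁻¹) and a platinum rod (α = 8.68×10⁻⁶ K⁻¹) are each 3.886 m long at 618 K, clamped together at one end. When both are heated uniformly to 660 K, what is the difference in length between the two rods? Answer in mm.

2.17 mm

ΔT = 42 K
aluminum: ΔL = 22×10⁻⁶ × 3.886 m × 42 = 3.5907×10⁻³ m = 3.5907 mm
platinum: ΔL = 8.68×10⁻⁶ × 3.886 m × 42 = 1.4167×10⁻³ m = 1.4167 mm
difference = 3.5907 − 1.4167 = 2.1740 mm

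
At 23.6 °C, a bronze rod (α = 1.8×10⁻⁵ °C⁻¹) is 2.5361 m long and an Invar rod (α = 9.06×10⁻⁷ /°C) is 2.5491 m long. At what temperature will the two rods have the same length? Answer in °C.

T = 323.6 °C

Equal length when α₁L₁ΔT − α₂L₂ΔT = L₂ − L₁ = 1.30×10⁻² m
α₁L₁ = 4.56498×10⁻⁵, α₂L₂ = 2.3094846×10⁻⁶ → Δ(αL) = 4.33403154×10⁻⁵ m/K
ΔT = 1.30×10⁻² / 4.33403154×10⁻⁵ = 299.952 K, so T = 23.6 + 299.952 = 323.552 °C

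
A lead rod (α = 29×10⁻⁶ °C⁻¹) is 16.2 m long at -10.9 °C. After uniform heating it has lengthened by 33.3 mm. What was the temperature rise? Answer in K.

ΔL = αL₀ΔT ⇒ ΔT = ΔL / (αL₀)
ΔT = 33.3×10⁻³ m / (29×10⁻⁶ × 16.2 m) = 70.881 K

ΔT = 70.9 K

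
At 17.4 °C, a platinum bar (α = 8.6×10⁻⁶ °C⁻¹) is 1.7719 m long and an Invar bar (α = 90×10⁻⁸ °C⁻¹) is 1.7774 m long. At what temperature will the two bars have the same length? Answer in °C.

T = 420.7 °C

L₁(1 + α₁ΔT) = L₂(1 + α₂ΔT) ⇒ ΔT = (L₂ − L₁)/(α₁L₁ − α₂L₂)
L₂ − L₁ = 1.7774 − 1.7719 = 5.50×10⁻³ m
α₁L₁ − α₂L₂ = 8.6×10⁻⁶×1.7719 − 90×10⁻⁸×1.7774 = 1.363868×10⁻⁵ m/K
ΔT = 5.50×10⁻³ / 1.363868×10⁻⁵ = 403.265 K
T = 17.4 + 403.265 = 420.665 °C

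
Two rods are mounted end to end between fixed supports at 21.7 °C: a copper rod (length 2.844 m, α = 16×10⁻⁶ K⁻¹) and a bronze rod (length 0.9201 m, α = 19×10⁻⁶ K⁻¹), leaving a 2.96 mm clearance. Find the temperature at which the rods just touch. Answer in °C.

α₁L₁ = 4.5504×10⁻⁵ m/K, α₂L₂ = 1.74819×10⁻⁵ m/K → total 6.29859×10⁻⁵ m/K
ΔT = g/(α₁L₁+α₂L₂) = 2.96×10⁻³ / 6.29859×10⁻⁵ = 46.995 K
T = 21.7 + 46.995 = 68.695 °C

T = 68.7 °C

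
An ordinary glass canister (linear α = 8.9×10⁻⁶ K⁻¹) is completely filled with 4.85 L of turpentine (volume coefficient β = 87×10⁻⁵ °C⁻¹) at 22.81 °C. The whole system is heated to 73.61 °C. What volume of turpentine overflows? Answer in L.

0.208 L

The canister also expands: β_container ≈ 3α = 2.67×10⁻⁵ /K
Net overflow = V₀(β_liq − 3α_cont)ΔT
β − 3α = 8.70×10⁻⁴ − 2.67×10⁻⁵ = 8.433×10⁻⁴ /K; ΔT = 50.80 K
ΔV = 4.85 × 8.433×10⁻⁴ × 50.80 = 0.208 L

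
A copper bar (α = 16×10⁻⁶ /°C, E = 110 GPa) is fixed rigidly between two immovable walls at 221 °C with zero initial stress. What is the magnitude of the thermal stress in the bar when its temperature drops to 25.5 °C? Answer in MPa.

σ = 344 MPa

Fully constrained: the free strain ε = αΔT is blocked, so σ = Eε = EαΔT.
|ΔT| = 195.5 K
σ = 110×10⁹ × 16×10⁻⁶ × 195.5 = 3.44×10⁸ Pa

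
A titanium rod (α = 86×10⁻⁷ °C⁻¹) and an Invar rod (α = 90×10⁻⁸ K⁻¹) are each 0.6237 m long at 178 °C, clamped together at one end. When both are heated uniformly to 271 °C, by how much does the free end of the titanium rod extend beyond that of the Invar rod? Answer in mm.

0.447 mm

ΔT = 93 K
titanium: ΔL = 86×10⁻⁷ × 0.6237 m × 93 = 4.9884×10⁻⁴ m = 0.49884 mm
Invar: ΔL = 90×10⁻⁸ × 0.6237 m × 93 = 5.2204×10⁻⁵ m = 0.052204 mm
difference = 0.49884 − 0.052204 = 0.446636 mm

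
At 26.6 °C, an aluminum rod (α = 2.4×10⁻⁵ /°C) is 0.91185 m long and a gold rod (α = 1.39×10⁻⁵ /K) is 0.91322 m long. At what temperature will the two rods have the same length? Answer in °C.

T = 175.7 °C

Equal length when α₁L₁ΔT − α₂L₂ΔT = L₂ − L₁ = 1.37×10⁻³ m
α₁L₁ = 2.18844×10⁻⁵, α₂L₂ = 1.2693758×10⁻⁵ → Δ(αL) = 9.190642×10⁻⁶ m/K
ΔT = 1.37×10⁻³ / 9.190642×10⁻⁶ = 149.065 K, so T = 26.6 + 149.065 = 175.665 °C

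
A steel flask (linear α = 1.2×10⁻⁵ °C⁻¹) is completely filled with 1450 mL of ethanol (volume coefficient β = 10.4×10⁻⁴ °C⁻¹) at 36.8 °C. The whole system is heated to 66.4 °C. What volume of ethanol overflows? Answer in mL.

43.1 mL

The flask also expands: β_container ≈ 3α = 3.6×10⁻⁵ /K
Net overflow = V₀(β_liq − 3α_cont)ΔT
β − 3α = 1.04×10⁻³ − 3.6×10⁻⁵ = 1.004×10⁻³ /K; ΔT = 29.6 K
ΔV = 1450 × 1.004×10⁻³ × 29.6 = 43.1 mL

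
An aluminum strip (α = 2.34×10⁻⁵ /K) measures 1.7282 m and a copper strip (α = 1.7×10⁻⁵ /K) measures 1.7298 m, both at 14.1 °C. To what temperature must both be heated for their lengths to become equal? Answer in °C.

T = 159.1 °C

L₁(1 + α₁ΔT) = L₂(1 + α₂ΔT) ⇒ ΔT = (L₂ − L₁)/(α₁L₁ − α₂L₂)
L₂ − L₁ = 1.7298 − 1.7282 = 1.60×10⁻³ m
α₁L₁ − α₂L₂ = 2.34×10⁻⁵×1.7282 − 1.7×10⁻⁵×1.7298 = 1.103328×10⁻⁵ m/K
ΔT = 1.60×10⁻³ / 1.103328×10⁻⁵ = 145.016 K
T = 14.1 + 145.016 = 159.116 °C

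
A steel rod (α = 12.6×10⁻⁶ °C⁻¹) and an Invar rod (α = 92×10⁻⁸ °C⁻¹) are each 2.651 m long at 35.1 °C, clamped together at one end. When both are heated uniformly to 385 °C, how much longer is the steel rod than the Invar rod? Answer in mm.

10.8 mm

ΔT = 349.9 K
steel: ΔL = 12.6×10⁻⁶ × 2.651 m × 349.9 = 1.1688×10⁻² m = 11.688 mm
Invar: ΔL = 92×10⁻⁸ × 2.651 m × 349.9 = 8.5338×10⁻⁴ m = 0.85338 mm
difference = 11.688 − 0.85338 = 10.83462 mm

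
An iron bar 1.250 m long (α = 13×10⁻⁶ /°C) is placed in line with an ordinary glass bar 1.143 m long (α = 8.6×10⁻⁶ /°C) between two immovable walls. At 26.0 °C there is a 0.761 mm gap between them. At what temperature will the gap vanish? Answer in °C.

T = 55.2 °C

α₁L₁ = 1.625×10⁻⁵ m/K, α₂L₂ = 9.8298×10⁻⁶ m/K → total 2.60798×10⁻⁵ m/K
ΔT = g/(α₁L₁+α₂L₂) = 7.61×10⁻⁴ / 2.60798×10⁻⁵ = 29.180 K
T = 26.0 + 29.180 = 55.180 °C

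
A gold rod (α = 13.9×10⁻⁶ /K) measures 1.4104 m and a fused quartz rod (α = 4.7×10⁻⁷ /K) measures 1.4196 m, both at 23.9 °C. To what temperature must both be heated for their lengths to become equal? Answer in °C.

L₁(1 + α₁ΔT) = L₂(1 + α₂ΔT) ⇒ ΔT = (L₂ − L₁)/(α₁L₁ − α₂L₂)
L₂ − L₁ = 1.4196 − 1.4104 = 9.20×10⁻³ m
α₁L₁ − α₂L₂ = 13.9×10⁻⁶×1.4104 − 4.7×10⁻⁷×1.4196 = 1.8937348×10⁻⁵ m/K
ΔT = 9.20×10⁻³ / 1.8937348×10⁻⁵ = 485.812 K
T = 23.9 + 485.812 = 509.712 °C

T = 509.7 °C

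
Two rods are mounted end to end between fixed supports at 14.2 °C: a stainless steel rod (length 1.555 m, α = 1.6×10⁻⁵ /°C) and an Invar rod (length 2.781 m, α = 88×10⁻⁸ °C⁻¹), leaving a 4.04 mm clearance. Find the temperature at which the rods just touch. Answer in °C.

T = 162 °C

Gap closes when ΔL₁ + ΔL₂ = 4.04 mm = 4.04×10⁻³ m
(α₁L₁ + α₂L₂)ΔT = g
α₁L₁ + α₂L₂ = 1.6×10⁻⁵×1.555 + 88×10⁻⁸×2.781 = 2.732728×10⁻⁵ m/K
ΔT = 4.04×10⁻³ / 2.732728×10⁻⁵ = 147.84 K
T = 14.2 + 147.84 = 162.04 °C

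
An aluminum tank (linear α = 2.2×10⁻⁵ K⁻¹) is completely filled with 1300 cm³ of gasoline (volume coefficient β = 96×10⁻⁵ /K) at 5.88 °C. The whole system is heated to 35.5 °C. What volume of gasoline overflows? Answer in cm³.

The tank also expands: β_container ≈ 3α = 6.6×10⁻⁵ /K
Net overflow = V₀(β_liq − 3α_cont)ΔT
β − 3α = 9.60×10⁻⁴ − 6.6×10⁻⁵ = 8.94×10⁻⁴ /K; ΔT = 29.62 K
ΔV = 1300 × 8.94×10⁻⁴ × 29.62 = 34.4 cm³

34.4 cm³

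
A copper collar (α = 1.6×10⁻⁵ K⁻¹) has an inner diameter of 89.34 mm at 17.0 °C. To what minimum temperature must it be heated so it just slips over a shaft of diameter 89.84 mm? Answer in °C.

Required Δd = 89.84 − 89.34 = 0.50 mm
Δd = αd₀ΔT ⇒ ΔT = Δd/(αd₀) = 0.50 / (1.6×10⁻⁵ × 89.34) = 349.79 K
T_min = 17.0 + 349.79 = 366.79 °C

T = 367 °C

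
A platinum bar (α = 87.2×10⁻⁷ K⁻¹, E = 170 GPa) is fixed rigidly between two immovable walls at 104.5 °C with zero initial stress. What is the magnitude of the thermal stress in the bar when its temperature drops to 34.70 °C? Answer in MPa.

Fully constrained: the free strain ε = αΔT is blocked, so σ = Eε = EαΔT.
|ΔT| = 69.80 K
σ = 170×10⁹ × 87.2×10⁻⁷ × 69.80 = 1.03×10⁸ Pa

σ = 103 MPa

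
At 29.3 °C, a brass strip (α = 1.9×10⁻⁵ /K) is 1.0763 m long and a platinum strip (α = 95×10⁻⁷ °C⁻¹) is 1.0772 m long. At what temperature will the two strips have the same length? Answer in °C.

L₁(1 + α₁ΔT) = L₂(1 + α₂ΔT) ⇒ ΔT = (L₂ − L₁)/(α₁L₁ − α₂L₂)
L₂ − L₁ = 1.0772 − 1.0763 = 9.00×10⁻⁴ m
α₁L₁ − α₂L₂ = 1.9×10⁻⁵×1.0763 − 95×10⁻⁷×1.0772 = 1.02163×10⁻⁵ m/K
ΔT = 9.00×10⁻⁴ / 1.02163×10⁻⁵ = 88.095 K
T = 29.3 + 88.095 = 117.395 °C

T = 117.4 °C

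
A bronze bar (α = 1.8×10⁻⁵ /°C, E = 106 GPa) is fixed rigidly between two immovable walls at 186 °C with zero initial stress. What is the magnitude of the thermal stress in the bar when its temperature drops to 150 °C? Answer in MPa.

σ = 68.7 MPa

Fully constrained: the free strain ε = αΔT is blocked, so σ = Eε = EαΔT.
|ΔT| = 36 K
σ = 106×10⁹ × 1.8×10⁻⁵ × 36 = 6.87×10⁷ Pa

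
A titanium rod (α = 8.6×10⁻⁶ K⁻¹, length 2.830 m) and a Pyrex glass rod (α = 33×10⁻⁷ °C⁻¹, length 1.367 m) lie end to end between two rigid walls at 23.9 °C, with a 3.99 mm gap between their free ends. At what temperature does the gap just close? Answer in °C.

Gap closes when ΔL₁ + ΔL₂ = 3.99 mm = 3.99×10⁻³ m
(α₁L₁ + α₂L₂)ΔT = g
α₁L₁ + α₂L₂ = 8.6×10⁻⁶×2.830 + 33×10⁻⁷×1.367 = 2.88491×10⁻⁵ m/K
ΔT = 3.99×10⁻³ / 2.88491×10⁻⁵ = 138.31 K
T = 23.9 + 138.31 = 162.21 °C

T = 162 °C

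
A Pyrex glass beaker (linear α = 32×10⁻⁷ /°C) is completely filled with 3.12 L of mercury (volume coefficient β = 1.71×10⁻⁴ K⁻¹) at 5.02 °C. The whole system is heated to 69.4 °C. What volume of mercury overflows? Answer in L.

The beaker also expands: β_container ≈ 3α = 9.6×10⁻⁶ /K
Net overflow = V₀(β_liq − 3α_cont)ΔT
β − 3α = 1.71×10⁻⁴ − 9.6×10⁻⁶ = 1.614×10⁻⁴ /K; ΔT = 64.38 K
ΔV = 3.12 × 1.614×10⁻⁴ × 64.38 = 0.0324 L

0.0324 L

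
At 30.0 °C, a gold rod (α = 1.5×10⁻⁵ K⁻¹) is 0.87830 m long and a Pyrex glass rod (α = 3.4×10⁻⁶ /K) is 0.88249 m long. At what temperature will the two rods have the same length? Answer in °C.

T = 441.8 °C

L₁(1 + α₁ΔT) = L₂(1 + α₂ΔT) ⇒ ΔT = (L₂ − L₁)/(α₁L₁ − α₂L₂)
L₂ − L₁ = 0.88249 − 0.87830 = 4.19×10⁻³ m
α₁L₁ − α₂L₂ = 1.5×10⁻⁵×0.87830 − 3.4×10⁻⁶×0.88249 = 1.0174034×10⁻⁵ m/K
ΔT = 4.19×10⁻³ / 1.0174034×10⁻⁵ = 411.833 K
T = 30.0 + 411.833 = 441.833 °C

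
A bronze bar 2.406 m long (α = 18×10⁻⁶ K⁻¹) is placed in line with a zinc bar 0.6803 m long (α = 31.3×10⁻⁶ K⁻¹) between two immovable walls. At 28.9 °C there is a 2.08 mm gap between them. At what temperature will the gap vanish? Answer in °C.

T = 61.1 °C

Gap closes when ΔL₁ + ΔL₂ = 2.08 mm = 2.08×10⁻³ m
(α₁L₁ + α₂L₂)ΔT = g
α₁L₁ + α₂L₂ = 18×10⁻⁶×2.406 + 31.3×10⁻⁶×0.6803 = 6.460139×10⁻⁵ m/K
ΔT = 2.08×10⁻³ / 6.460139×10⁻⁵ = 32.197 K
T = 28.9 + 32.197 = 61.097 °C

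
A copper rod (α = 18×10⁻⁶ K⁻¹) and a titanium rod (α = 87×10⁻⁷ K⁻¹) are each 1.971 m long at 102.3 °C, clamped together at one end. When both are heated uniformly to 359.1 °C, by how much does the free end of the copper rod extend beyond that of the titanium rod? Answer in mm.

4.71 mm

ΔT = 256.8 K
copper: ΔL = 18×10⁻⁶ × 1.971 m × 256.8 = 9.1108×10⁻³ m = 9.1108 mm
titanium: ΔL = 87×10⁻⁷ × 1.971 m × 256.8 = 4.4035×10⁻³ m = 4.4035 mm
difference = 9.1108 − 4.4035 = 4.7073 mm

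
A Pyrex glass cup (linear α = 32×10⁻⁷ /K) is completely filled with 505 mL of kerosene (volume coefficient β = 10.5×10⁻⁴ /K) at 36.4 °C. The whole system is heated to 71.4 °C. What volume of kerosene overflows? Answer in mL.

The cup also expands: β_container ≈ 3α = 9.6×10⁻⁶ /K
Net overflow = V₀(β_liq − 3α_cont)ΔT
β − 3α = 1.05×10⁻³ − 9.6×10⁻⁶ = 1.0404×10⁻³ /K; ΔT = 35.0 K
ΔV = 505 × 1.0404×10⁻³ × 35.0 = 18.4 mL

18.4 mL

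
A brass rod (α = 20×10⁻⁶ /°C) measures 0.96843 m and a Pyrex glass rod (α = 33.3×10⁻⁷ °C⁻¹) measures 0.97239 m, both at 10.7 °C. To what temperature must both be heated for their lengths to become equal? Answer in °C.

Equal length when α₁L₁ΔT − α₂L₂ΔT = L₂ − L₁ = 3.96×10⁻³ m
α₁L₁ = 1.93686×10⁻⁵, α₂L₂ = 3.2380587×10⁻⁶ → Δ(αL) = 1.61305413×10⁻⁵ m/K
ΔT = 3.96×10⁻³ / 1.61305413×10⁻⁵ = 245.497 K, so T = 10.7 + 245.497 = 256.197 °C

T = 256.2 °C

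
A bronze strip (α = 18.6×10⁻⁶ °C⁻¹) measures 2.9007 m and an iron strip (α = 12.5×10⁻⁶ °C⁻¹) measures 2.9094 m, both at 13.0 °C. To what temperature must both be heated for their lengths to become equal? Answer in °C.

L₁(1 + α₁ΔT) = L₂(1 + α₂ΔT) ⇒ ΔT = (L₂ − L₁)/(α₁L₁ − α₂L₂)
L₂ − L₁ = 2.9094 − 2.9007 = 8.70×10⁻³ m
α₁L₁ − α₂L₂ = 18.6×10⁻⁶×2.9007 − 12.5×10⁻⁶×2.9094 = 1.758552×10⁻⁵ m/K
ΔT = 8.70×10⁻³ / 1.758552×10⁻⁵ = 494.725 K
T = 13.0 + 494.725 = 507.725 °C

T = 507.7 °C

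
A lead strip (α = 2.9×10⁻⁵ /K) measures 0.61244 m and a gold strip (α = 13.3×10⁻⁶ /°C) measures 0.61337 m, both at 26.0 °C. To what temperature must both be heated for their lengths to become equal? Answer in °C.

T = 122.8 °C

L₁(1 + α₁ΔT) = L₂(1 + α₂ΔT) ⇒ ΔT = (L₂ − L₁)/(α₁L₁ − α₂L₂)
L₂ − L₁ = 0.61337 − 0.61244 = 9.30×10⁻⁴ m
α₁L₁ − α₂L₂ = 2.9×10⁻⁵×0.61244 − 13.3×10⁻⁶×0.61337 = 9.602939×10⁻⁶ m/K
ΔT = 9.30×10⁻⁴ / 9.602939×10⁻⁶ = 96.845 K
T = 26.0 + 96.845 = 122.845 °C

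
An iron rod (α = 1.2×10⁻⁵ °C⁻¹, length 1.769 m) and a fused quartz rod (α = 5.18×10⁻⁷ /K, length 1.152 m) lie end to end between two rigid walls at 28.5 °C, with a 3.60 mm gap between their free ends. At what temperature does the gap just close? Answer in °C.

T = 193 °C

Gap closes when ΔL₁ + ΔL₂ = 3.60 mm = 3.60×10⁻³ m
(α₁L₁ + α₂L₂)ΔT = g
α₁L₁ + α₂L₂ = 1.2×10⁻⁵×1.769 + 5.18×10⁻⁷×1.152 = 2.1824736×10⁻⁵ m/K
ΔT = 3.60×10⁻³ / 2.1824736×10⁻⁵ = 164.95 K
T = 28.5 + 164.95 = 193.45 °C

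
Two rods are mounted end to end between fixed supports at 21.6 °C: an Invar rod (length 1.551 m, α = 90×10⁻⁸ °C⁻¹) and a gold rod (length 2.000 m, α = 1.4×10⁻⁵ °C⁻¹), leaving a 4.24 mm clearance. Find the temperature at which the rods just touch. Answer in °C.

T = 166 °C

Gap closes when ΔL₁ + ΔL₂ = 4.24 mm = 4.24×10⁻³ m
(α₁L₁ + α₂L₂)ΔT = g
α₁L₁ + α₂L₂ = 90×10⁻⁸×1.551 + 1.4×10⁻⁵×2.000 = 2.93959×10⁻⁵ m/K
ΔT = 4.24×10⁻³ / 2.93959×10⁻⁵ = 144.24 K
T = 21.6 + 144.24 = 165.84 °C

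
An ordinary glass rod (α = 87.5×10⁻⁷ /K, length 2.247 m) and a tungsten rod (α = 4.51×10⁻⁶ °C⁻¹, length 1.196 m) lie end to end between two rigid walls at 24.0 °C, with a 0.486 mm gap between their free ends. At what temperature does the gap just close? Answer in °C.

Gap closes when ΔL₁ + ΔL₂ = 0.486 mm = 4.86×10⁻⁴ m
(α₁L₁ + α₂L₂)ΔT = g
α₁L₁ + α₂L₂ = 87.5×10⁻⁷×2.247 + 4.51×10⁻⁶×1.196 = 2.505521×10⁻⁵ m/K
ΔT = 4.86×10⁻⁴ / 2.505521×10⁻⁵ = 19.397 K
T = 24.0 + 19.397 = 43.397 °C

T = 43.4 °C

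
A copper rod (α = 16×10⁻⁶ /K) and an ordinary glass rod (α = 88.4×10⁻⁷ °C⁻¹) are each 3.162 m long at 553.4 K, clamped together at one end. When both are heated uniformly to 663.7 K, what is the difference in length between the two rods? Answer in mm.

ΔT = 110.3 K
copper: ΔL = 16×10⁻⁶ × 3.162 m × 110.3 = 5.5803×10⁻³ m = 5.5803 mm
ordinary glass: ΔL = 88.4×10⁻⁷ × 3.162 m × 110.3 = 3.0831×10⁻³ m = 3.0831 mm
difference = 5.5803 − 3.0831 = 2.4972 mm

2.50 mm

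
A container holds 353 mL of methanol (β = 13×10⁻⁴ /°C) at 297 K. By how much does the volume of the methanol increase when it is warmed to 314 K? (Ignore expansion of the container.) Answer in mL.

|ΔT| = |314 − 297| = 17 K
ΔV = βV₀ΔT = (13×10⁻⁴)(353)(17) = 7.80 mL

ΔV = 7.80 mL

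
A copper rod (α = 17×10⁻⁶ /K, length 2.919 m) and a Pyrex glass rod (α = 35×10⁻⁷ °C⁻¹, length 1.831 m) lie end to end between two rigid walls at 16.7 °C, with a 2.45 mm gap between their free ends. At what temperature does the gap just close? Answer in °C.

Gap closes when ΔL₁ + ΔL₂ = 2.45 mm = 2.45×10⁻³ m
(α₁L₁ + α₂L₂)ΔT = g
α₁L₁ + α₂L₂ = 17×10⁻⁶×2.919 + 35×10⁻⁷×1.831 = 5.60315×10⁻⁵ m/K
ΔT = 2.45×10⁻³ / 5.60315×10⁻⁵ = 43.725 K
T = 16.7 + 43.725 = 60.425 °C

T = 60.4 °C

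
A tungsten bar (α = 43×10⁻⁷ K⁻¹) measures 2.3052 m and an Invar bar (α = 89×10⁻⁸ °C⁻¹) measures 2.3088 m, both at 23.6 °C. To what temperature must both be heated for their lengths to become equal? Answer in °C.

L₁(1 + α₁ΔT) = L₂(1 + α₂ΔT) ⇒ ΔT = (L₂ − L₁)/(α₁L₁ − α₂L₂)
L₂ − L₁ = 2.3088 − 2.3052 = 3.60×10⁻³ m
α₁L₁ − α₂L₂ = 43×10⁻⁷×2.3052 − 89×10⁻⁸×2.3088 = 7.857528×10⁻⁶ m/K
ΔT = 3.60×10⁻³ / 7.857528×10⁻⁶ = 458.159 K
T = 23.6 + 458.159 = 481.759 °C

T = 481.8 °C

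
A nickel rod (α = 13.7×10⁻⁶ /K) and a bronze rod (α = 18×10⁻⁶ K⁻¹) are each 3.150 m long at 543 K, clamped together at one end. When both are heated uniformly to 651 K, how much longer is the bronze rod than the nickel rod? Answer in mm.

1.46 mm

ΔT = 108 K
nickel: ΔL = 13.7×10⁻⁶ × 3.150 m × 108 = 4.6607×10⁻³ m = 4.6607 mm
bronze: ΔL = 18×10⁻⁶ × 3.150 m × 108 = 6.1236×10⁻³ m = 6.1236 mm
difference = 6.1236 − 4.6607 = 1.4629 mm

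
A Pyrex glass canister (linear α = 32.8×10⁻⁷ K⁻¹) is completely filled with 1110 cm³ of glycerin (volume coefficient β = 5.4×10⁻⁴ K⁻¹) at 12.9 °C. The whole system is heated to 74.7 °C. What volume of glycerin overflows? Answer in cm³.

The canister also expands: β_container ≈ 3α = 9.84×10⁻⁶ /K
Net overflow = V₀(β_liq − 3α_cont)ΔT
β − 3α = 5.40×10⁻⁴ − 9.84×10⁻⁶ = 5.3016×10⁻⁴ /K; ΔT = 61.8 K
ΔV = 1110 × 5.3016×10⁻⁴ × 61.8 = 36.4 cm³

36.4 cm³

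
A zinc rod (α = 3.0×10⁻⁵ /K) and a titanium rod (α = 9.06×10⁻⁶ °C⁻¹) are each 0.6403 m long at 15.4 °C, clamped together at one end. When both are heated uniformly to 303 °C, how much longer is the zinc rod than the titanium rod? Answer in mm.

3.86 mm

ΔT = 287.6 K
zinc: ΔL = 3.0×10⁻⁵ × 0.6403 m × 287.6 = 5.5245×10⁻³ m = 5.5245 mm
titanium: ΔL = 9.06×10⁻⁶ × 0.6403 m × 287.6 = 1.6684×10⁻³ m = 1.6684 mm
difference = 5.5245 − 1.6684 = 3.8561 mm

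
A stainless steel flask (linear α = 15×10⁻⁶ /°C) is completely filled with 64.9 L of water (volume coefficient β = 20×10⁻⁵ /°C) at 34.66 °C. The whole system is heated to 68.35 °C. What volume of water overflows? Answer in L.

The flask also expands: β_container ≈ 3α = 4.5×10⁻⁵ /K
Net overflow = V₀(β_liq − 3α_cont)ΔT
β − 3α = 2.00×10⁻⁴ − 4.5×10⁻⁵ = 1.55×10⁻⁴ /K; ΔT = 33.69 K
ΔV = 64.9 × 1.55×10⁻⁴ × 33.69 = 0.339 L

0.339 L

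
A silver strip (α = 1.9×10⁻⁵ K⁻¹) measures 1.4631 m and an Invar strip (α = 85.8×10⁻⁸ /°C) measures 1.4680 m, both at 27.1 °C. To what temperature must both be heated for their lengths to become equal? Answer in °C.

Equal length when α₁L₁ΔT − α₂L₂ΔT = L₂ − L₁ = 4.90×10⁻³ m
α₁L₁ = 2.77989×10⁻⁵, α₂L₂ = 1.259544×10⁻⁶ → Δ(αL) = 2.6539356×10⁻⁵ m/K
ΔT = 4.90×10⁻³ / 2.6539356×10⁻⁵ = 184.631 K, so T = 27.1 + 184.631 = 211.731 °C

T = 211.7 °C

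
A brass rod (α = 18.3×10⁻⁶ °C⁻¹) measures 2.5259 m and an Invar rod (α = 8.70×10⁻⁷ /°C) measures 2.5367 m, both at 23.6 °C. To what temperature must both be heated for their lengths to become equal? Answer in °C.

T = 269.0 °C

Equal length when α₁L₁ΔT − α₂L₂ΔT = L₂ − L₁ = 1.08×10⁻² m
α₁L₁ = 4.622397×10⁻⁵, α₂L₂ = 2.206929×10⁻⁶ → Δ(αL) = 4.4017041×10⁻⁵ m/K
ΔT = 1.08×10⁻² / 4.4017041×10⁻⁵ = 245.360 K, so T = 23.6 + 245.360 = 268.960 °C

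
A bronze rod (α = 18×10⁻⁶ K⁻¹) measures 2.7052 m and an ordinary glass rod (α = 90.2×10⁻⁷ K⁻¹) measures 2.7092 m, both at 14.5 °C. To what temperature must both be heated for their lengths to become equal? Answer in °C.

T = 179.4 °C

Equal length when α₁L₁ΔT − α₂L₂ΔT = L₂ − L₁ = 4.00×10⁻³ m
α₁L₁ = 4.86936×10⁻⁵, α₂L₂ = 2.4436984×10⁻⁵ → Δ(αL) = 2.4256616×10⁻⁵ m/K
ΔT = 4.00×10⁻³ / 2.4256616×10⁻⁵ = 164.903 K, so T = 14.5 + 164.903 = 179.403 °C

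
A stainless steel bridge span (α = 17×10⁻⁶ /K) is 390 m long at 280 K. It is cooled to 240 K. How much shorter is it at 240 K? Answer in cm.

ΔL = 26.5 cm

|ΔT| = |240 − 280| = 40 K
ΔL = αL₀ΔT = (17×10⁻⁶)(390)(40) = 2.65×10⁻¹ m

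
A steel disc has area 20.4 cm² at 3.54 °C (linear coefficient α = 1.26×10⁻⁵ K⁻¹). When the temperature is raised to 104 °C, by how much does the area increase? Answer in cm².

ΔA = 0.0516 cm²

Area coefficient ≈ 2α; |ΔT| = 100.46 K
ΔA = 2αA₀ΔT = 2(1.26×10⁻⁵)(20.4)(100.46) = 0.0516 cm²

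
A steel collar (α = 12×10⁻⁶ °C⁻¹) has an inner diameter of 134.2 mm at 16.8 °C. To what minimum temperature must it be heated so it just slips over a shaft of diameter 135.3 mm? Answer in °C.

Required Δd = 135.3 − 134.2 = 1.1 mm
Δd = αd₀ΔT ⇒ ΔT = Δd/(αd₀) = 1.1 / (12×10⁻⁶ × 134.2) = 683.06 K
T_min = 16.8 + 683.06 = 699.86 °C

T = 700 °C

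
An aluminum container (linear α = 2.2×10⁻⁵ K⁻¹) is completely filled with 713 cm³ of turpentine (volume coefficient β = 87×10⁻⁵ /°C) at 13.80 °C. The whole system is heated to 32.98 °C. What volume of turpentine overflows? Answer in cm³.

The container also expands: β_container ≈ 3α = 6.6×10⁻⁵ /K
Net overflow = V₀(β_liq − 3α_cont)ΔT
β − 3α = 8.70×10⁻⁴ − 6.6×10⁻⁵ = 8.04×10⁻⁴ /K; ΔT = 19.18 K
ΔV = 713 × 8.04×10⁻⁴ × 19.18 = 11.0 cm³

11.0 cm³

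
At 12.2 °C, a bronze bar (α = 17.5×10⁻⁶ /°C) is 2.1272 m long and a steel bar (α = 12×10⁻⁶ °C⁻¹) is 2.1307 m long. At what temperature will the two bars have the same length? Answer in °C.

L₁(1 + α₁ΔT) = L₂(1 + α₂ΔT) ⇒ ΔT = (L₂ − L₁)/(α₁L₁ − α₂L₂)
L₂ − L₁ = 2.1307 − 2.1272 = 3.50×10⁻³ m
α₁L₁ − α₂L₂ = 17.5×10⁻⁶×2.1272 − 12×10⁻⁶×2.1307 = 1.16576×10⁻⁵ m/K
ΔT = 3.50×10⁻³ / 1.16576×10⁻⁵ = 300.233 K
T = 12.2 + 300.233 = 312.433 °C

T = 312.4 °C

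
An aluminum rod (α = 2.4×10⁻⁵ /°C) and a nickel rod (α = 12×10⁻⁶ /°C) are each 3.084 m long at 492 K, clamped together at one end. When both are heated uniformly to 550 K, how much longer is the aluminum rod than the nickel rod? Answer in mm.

2.15 mm

ΔT = 58 K
aluminum: ΔL = 2.4×10⁻⁵ × 3.084 m × 58 = 4.2929×10⁻³ m = 4.2929 mm
nickel: ΔL = 12×10⁻⁶ × 3.084 m × 58 = 2.1465×10⁻³ m = 2.1465 mm
difference = 4.2929 − 2.1465 = 2.1464 mm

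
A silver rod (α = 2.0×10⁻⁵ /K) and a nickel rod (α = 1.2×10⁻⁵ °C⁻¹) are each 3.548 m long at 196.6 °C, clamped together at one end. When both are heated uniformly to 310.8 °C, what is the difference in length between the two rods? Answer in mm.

ΔT = 114.2 K
silver: ΔL = 2.0×10⁻⁵ × 3.548 m × 114.2 = 8.1036×10⁻³ m = 8.1036 mm
nickel: ΔL = 1.2×10⁻⁵ × 3.548 m × 114.2 = 4.8622×10⁻³ m = 4.8622 mm
difference = 8.1036 − 4.8622 = 3.2414 mm

3.24 mm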